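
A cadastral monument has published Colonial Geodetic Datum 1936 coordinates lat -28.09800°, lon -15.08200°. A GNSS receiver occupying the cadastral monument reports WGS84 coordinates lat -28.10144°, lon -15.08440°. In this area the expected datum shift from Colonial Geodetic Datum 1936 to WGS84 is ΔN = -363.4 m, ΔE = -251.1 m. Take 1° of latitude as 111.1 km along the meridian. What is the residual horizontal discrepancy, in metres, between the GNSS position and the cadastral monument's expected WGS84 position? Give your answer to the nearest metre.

Observed coordinate differences: Δφ = -0.00344°, Δλ = -0.00240°.
Converting to metres (1° lat = 111100 m, cos φ = 0.882143): observed ΔN = -382.2 m, observed ΔE = -235.2 m.
Subtracting the expected shift leaves a residual of -382.2 − (-363.4) = -18.8 m north and -235.2 − (-251.1) = 15.9 m east.
Residual distance = √((-18.8)² + 15.9²) = 24.6 m.

25 m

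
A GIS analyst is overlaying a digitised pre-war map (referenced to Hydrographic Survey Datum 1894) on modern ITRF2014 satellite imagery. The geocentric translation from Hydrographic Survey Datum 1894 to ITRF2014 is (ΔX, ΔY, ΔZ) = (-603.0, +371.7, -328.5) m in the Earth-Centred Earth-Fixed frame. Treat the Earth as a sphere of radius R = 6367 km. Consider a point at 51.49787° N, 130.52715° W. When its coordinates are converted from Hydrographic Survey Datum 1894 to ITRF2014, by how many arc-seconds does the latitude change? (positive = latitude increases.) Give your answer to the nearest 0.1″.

Δφ = -9.4″

sin φ = 0.782585, cos φ = 0.622544, sin λ = -0.760098, cos λ = -0.649808.
North component: ΔN = −sin φ cos λ·ΔX − sin φ sin λ·ΔY + cos φ·ΔZ = −(0.782585)(-0.649808)(-603.0) − (0.782585)(-0.760098)(371.7) + (0.622544)(-328.5) = -290.05 m.
1° of latitude spans πR/180 = 111125 m, so Δφ = -290.05 / 111125 × 3600 = -9.396″.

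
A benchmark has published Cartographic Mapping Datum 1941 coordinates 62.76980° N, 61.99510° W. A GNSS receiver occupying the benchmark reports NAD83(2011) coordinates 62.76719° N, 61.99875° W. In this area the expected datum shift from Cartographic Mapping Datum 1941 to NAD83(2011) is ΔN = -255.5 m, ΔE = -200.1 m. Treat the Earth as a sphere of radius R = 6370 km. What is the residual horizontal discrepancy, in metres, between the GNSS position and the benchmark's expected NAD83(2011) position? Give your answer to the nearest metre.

Observed coordinate differences: Δφ = -0.00261°, Δλ = -0.00365°.
Converting to metres (1° lat = 111177 m, cos φ = 0.457567): observed ΔN = -290.2 m, observed ΔE = -185.7 m.
Subtracting the expected shift leaves a residual of -290.2 − (-255.5) = -34.7 m north and -185.7 − (-200.1) = 14.4 m east.
Residual distance = √((-34.7)² + 14.4²) = 37.6 m.

38 m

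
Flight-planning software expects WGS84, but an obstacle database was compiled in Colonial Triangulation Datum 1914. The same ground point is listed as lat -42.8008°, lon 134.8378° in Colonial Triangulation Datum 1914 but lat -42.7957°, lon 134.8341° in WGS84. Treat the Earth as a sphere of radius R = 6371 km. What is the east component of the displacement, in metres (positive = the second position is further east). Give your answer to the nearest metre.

Δφ = -42.7957° − -42.8008° = +0.0051°; Δλ = 134.8341° − 134.8378° = -0.0037°.
1° along a meridian = πR/180 = 111195 m.
ΔN = Δφ × 111195 = 567.1 m; ΔE = Δλ × 111195 × cos(-42.8008°) = -0.0037 × 111195 × 0.733720 = -301.9 m.

ΔE = -302 m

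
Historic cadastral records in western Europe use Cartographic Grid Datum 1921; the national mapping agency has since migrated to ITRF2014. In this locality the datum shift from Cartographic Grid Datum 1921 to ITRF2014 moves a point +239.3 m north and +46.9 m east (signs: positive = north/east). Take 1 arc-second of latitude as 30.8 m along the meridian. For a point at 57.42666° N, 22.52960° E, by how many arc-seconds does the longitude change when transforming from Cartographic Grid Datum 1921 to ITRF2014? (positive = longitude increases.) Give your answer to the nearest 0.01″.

At latitude 57.42666°, cos φ = 0.538379.
1″ of longitude at this latitude = 30.80 × cos φ = 16.5821 m, so Δλ = 46.9 / 16.5821 = 2.828″.

Δλ = 2.83″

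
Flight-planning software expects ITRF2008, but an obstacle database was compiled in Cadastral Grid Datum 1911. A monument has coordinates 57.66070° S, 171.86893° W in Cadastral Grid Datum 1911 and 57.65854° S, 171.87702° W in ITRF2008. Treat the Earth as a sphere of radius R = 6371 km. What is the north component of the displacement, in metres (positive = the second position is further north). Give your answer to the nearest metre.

ΔN = 240 m

Δφ = -57.65854° − -57.66070° = +0.00216°; Δλ = -171.87702° − -171.86893° = -0.00809°.
1° along a meridian = πR/180 = 111195 m.
ΔN = Δφ × 111195 = 240.2 m; ΔE = Δλ × 111195 × cos(-57.66070°) = -0.00809 × 111195 × 0.534932 = -481.2 m.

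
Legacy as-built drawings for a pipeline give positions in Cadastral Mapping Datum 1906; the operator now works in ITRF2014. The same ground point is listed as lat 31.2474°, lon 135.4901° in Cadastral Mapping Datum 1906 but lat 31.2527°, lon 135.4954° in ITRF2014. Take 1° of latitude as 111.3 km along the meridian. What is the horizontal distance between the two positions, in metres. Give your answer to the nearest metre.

Δφ = 31.2527° − 31.2474° = +0.0053°; Δλ = 135.4954° − 135.4901° = +0.0053°.
ΔN = Δφ × 111300 = 589.9 m; ΔE = Δλ × 111300 × cos(31.2474°) = +0.0053 × 111300 × 0.854935 = 504.3 m.
Distance = √(ΔE² + ΔN²) = √(504.3² + 589.9²) = 776.1 m.

776 m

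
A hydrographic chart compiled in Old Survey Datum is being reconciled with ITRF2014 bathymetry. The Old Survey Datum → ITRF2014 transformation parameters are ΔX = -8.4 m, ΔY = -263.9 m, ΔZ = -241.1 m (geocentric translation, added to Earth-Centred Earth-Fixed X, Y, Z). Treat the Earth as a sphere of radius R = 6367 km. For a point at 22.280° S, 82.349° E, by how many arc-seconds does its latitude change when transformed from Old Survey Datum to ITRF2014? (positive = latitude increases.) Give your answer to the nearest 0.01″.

sin φ = -0.379133, cos φ = 0.925342, sin λ = 0.991097, cos λ = 0.133139.
North component: ΔN = −sin φ cos λ·ΔX − sin φ sin λ·ΔY + cos φ·ΔZ = −(-0.379133)(0.133139)(-8.4) − (-0.379133)(0.991097)(-263.9) + (0.925342)(-241.1) = -322.69 m.
1° of latitude spans πR/180 = 111125 m, so Δφ = -322.69 / 111125 × 3600 = -10.454″.

Δφ = -10.45″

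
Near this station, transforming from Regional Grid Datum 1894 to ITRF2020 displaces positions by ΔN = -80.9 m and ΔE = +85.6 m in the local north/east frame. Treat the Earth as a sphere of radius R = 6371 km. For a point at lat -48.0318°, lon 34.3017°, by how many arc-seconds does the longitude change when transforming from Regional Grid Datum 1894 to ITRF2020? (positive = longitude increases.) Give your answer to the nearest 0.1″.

At latitude -48.0318°, cos φ = 0.668718.
One radian of longitude at latitude φ spans R cos φ, so Δλ = ΔE / (R cos φ) = 85.6 / (6371000 × 0.668718) = 2.0092e-05 rad = 4.144″.

Δλ = 4.1″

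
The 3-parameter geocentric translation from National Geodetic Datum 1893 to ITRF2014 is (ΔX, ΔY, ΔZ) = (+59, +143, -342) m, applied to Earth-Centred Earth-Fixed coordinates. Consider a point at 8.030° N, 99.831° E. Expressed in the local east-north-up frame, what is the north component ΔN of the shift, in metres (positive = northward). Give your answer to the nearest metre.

The local north axis is (−sin φ cos λ, −sin φ sin λ, cos φ), giving ΔN = 1.407 − 19.683 − 338.647 = -356.92 m.

ΔN = -357 m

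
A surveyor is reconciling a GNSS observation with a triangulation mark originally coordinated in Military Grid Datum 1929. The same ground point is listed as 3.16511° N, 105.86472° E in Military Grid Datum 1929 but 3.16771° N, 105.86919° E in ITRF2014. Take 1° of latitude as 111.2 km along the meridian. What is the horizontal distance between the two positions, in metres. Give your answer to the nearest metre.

Δφ = 3.16771° − 3.16511° = +0.00260°; Δλ = 105.86919° − 105.86472° = +0.00447°.
ΔN = Δφ × 111200 = 289.1 m; ΔE = Δλ × 111200 × cos(3.16511°) = +0.00447 × 111200 × 0.998475 = 496.3 m.
Distance = √(ΔE² + ΔN²) = √(496.3² + 289.1²) = 574.4 m.

574 m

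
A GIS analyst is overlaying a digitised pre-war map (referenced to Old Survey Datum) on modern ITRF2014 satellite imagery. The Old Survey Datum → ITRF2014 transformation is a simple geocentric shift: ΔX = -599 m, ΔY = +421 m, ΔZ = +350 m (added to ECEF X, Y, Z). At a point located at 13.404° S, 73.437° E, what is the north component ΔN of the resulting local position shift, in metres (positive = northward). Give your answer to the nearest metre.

At φ = -13.404°, λ = 73.437°: sin φ = -0.231816, cos φ = 0.972760, sin λ = 0.958507, cos λ = 0.285069.
ΔN = −sin φ cos λ·ΔX − sin φ sin λ·ΔY + cos φ·ΔZ = −(-0.231816)(0.285069)(-599) − (-0.231816)(0.958507)(421) + (0.972760)(350) = 394.43 m.

ΔN = 394 m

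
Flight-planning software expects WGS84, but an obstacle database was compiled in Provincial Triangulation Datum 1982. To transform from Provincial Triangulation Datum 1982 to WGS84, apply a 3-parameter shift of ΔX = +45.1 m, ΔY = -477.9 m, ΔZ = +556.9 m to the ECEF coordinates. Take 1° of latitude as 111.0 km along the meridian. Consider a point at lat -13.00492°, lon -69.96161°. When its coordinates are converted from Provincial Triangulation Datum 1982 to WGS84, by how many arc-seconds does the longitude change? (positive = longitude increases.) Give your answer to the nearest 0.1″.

Δλ = -4.0″

sin φ = -0.225035, cos φ = 0.974351, sin λ = -0.939463, cos λ = 0.342650.
East component: ΔE = −sin λ·ΔX + cos λ·ΔY = −(-0.939463)(45.1) + (0.342650)(-477.9) = -121.38 m.
1° of latitude spans 111000 m; at latitude φ, 1° of longitude spans that × cos φ = 108152.9 m, so Δλ = -121.38 / 108152.9 × 3600 = -4.040″.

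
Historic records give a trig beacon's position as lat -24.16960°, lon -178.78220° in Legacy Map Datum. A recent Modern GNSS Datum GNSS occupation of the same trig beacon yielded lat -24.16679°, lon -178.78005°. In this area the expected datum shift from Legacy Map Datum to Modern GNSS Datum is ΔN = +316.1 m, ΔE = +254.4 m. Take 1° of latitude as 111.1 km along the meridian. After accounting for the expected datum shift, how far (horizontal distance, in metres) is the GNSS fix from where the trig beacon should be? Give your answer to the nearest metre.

37 m

Observed coordinate differences: Δφ = +0.00281°, Δλ = +0.00215°.
Converting to metres (1° lat = 111100 m, cos φ = 0.912337): observed ΔN = 312.2 m, observed ΔE = 217.9 m.
Subtracting the expected shift leaves a residual of 312.2 − (316.1) = -3.9 m north and 217.9 − (254.4) = -36.5 m east.
Residual distance = √((-3.9)² + (-36.5)²) = 36.7 m.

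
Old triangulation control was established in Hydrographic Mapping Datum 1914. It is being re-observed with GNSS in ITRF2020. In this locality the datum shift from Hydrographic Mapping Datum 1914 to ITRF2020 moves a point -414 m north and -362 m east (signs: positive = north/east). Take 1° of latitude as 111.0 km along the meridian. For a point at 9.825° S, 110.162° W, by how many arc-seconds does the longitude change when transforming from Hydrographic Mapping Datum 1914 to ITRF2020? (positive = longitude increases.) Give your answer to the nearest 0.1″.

Δλ = -11.9″

At latitude -9.825°, cos φ = 0.985334.
1° of longitude at this latitude = 111.0 × cos φ = 109.37 km, so Δλ = -362.0 / 109372.0 = -0.0033098° = -11.915″.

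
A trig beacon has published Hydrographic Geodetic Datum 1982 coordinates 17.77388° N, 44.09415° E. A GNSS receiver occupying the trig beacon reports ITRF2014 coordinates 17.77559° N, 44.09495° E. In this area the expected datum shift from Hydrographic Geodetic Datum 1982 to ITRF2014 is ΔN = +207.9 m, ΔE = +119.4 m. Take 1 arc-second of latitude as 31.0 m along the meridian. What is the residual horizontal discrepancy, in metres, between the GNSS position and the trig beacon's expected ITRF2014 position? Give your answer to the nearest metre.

38 m

Observed coordinate differences: Δφ = +0.00171°, Δλ = +0.00080°.
Converting to metres (1° lat = 111600 m, cos φ = 0.952269): observed ΔN = 190.8 m, observed ΔE = 85.0 m.
Subtracting the expected shift leaves a residual of 190.8 − (207.9) = -17.1 m north and 85.0 − (119.4) = -34.4 m east.
Residual distance = √((-17.1)² + (-34.4)²) = 38.4 m.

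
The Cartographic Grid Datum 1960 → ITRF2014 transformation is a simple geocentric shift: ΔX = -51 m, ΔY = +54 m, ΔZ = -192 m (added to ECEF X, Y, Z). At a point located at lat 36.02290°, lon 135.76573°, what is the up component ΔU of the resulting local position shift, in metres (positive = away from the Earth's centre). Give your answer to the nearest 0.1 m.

ΔU = -52.9 m

At φ = 36.02290°, λ = 135.76573°: sin φ = 0.588109, cos φ = 0.808782, sin λ = 0.697594, cos λ = -0.716493.
ΔU = cos φ cos λ·ΔX + cos φ sin λ·ΔY + sin φ·ΔZ = (0.808782)(-0.716493)(-51) + (0.808782)(0.697594)(54) + (0.588109)(-192) = -52.90 m.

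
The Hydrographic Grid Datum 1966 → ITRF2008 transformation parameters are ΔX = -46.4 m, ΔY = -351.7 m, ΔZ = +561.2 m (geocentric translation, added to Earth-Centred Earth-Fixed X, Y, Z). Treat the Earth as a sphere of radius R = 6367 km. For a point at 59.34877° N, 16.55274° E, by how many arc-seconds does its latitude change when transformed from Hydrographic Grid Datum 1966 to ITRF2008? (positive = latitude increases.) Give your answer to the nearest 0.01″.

sin φ = 0.860287, cos φ = 0.509811, sin λ = 0.284898, cos λ = 0.958558.
North component: ΔN = −sin φ cos λ·ΔX − sin φ sin λ·ΔY + cos φ·ΔZ = −(0.860287)(0.958558)(-46.4) − (0.860287)(0.284898)(-351.7) + (0.509811)(561.2) = 410.57 m.
1° of latitude spans πR/180 = 111125 m, so Δφ = 410.57 / 111125 × 3600 = 13.301″.

Δφ = 13.30″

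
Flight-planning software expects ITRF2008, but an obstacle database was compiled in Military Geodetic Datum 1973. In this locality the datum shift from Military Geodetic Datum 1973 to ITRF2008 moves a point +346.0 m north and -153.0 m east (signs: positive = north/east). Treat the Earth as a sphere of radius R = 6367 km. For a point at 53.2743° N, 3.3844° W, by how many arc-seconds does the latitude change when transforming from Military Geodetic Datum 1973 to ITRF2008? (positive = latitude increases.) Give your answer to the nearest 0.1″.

Δφ = 11.2″

On a sphere of radius R, 1 rad of latitude = R, so Δφ = ΔN / R = 346.0 / 6367000 = 5.4343e-05 rad = 11.209″.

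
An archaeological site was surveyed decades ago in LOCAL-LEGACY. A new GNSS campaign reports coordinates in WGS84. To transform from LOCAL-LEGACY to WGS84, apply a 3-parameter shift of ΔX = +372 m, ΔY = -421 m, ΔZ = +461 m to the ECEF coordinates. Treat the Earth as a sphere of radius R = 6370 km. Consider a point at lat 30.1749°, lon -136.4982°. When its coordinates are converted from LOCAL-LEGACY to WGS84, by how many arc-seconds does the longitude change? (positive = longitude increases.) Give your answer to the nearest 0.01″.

Δλ = 21.03″

sin φ = 0.502641, cos φ = 0.864495, sin λ = -0.688377, cos λ = -0.725353.
East component: ΔE = −sin λ·ΔX + cos λ·ΔY = −(-0.688377)(372) + (-0.725353)(-421) = 561.45 m.
1° of latitude spans πR/180 = 111177 m; at latitude φ, 1° of longitude spans that × cos φ = 96112.4 m, so Δλ = 561.45 / 96112.4 × 3600 = 21.030″.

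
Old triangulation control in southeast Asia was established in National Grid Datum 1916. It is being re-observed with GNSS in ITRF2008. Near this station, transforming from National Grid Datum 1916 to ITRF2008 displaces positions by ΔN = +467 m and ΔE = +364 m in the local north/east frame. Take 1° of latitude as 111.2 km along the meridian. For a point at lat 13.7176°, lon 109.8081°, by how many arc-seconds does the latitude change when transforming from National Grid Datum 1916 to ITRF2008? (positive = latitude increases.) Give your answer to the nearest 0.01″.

1° of latitude = 111.2 km, so Δφ = 467.0 / 111200 = 0.0041996° = 15.119″.

Δφ = 15.12″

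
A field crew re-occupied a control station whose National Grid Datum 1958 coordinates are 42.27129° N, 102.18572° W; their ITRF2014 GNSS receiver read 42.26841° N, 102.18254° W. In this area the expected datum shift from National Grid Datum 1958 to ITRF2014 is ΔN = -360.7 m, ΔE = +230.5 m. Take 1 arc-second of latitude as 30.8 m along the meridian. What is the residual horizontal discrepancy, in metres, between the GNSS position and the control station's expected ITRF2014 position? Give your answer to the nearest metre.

Observed coordinate differences: Δφ = -0.00288°, Δλ = +0.00318°.
Converting to metres (1° lat = 110880 m, cos φ = 0.739968): observed ΔN = -319.3 m, observed ΔE = 260.9 m.
Subtracting the expected shift leaves a residual of -319.3 − (-360.7) = 41.4 m north and 260.9 − (230.5) = 30.4 m east.
Residual distance = √(41.4² + 30.4²) = 51.3 m.

51 m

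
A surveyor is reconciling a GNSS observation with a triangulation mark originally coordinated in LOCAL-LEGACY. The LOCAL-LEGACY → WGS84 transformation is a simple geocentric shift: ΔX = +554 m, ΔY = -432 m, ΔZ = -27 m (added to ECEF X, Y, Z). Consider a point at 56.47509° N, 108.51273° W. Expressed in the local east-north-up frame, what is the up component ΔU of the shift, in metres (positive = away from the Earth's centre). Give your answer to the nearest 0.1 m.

At φ = 56.47509°, λ = -108.51273°: sin φ = 0.833646, cos φ = 0.552299, sin λ = -0.948253, cos λ = -0.317515.
ΔU = cos φ cos λ·ΔX + cos φ sin λ·ΔY + sin φ·ΔZ = (0.552299)(-0.317515)(554) + (0.552299)(-0.948253)(-432) + (0.833646)(-27) = 106.59 m.

ΔU = 106.6 m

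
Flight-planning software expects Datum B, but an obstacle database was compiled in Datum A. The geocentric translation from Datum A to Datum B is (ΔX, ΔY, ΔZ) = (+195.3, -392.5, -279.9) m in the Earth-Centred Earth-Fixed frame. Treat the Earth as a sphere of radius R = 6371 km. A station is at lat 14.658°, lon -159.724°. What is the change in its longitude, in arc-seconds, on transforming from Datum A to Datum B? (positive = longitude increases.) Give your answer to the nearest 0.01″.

sin φ = 0.253049, cos φ = 0.967454, sin λ = -0.346543, cos λ = -0.938034.
East component: ΔE = −sin λ·ΔX + cos λ·ΔY = −(-0.346543)(195.3) + (-0.938034)(-392.5) = 435.86 m.
1° of latitude spans πR/180 = 111195 m; at latitude φ, 1° of longitude spans that × cos φ = 107575.9 m, so Δλ = 435.86 / 107575.9 × 3600 = 14.586″.

Δλ = 14.59″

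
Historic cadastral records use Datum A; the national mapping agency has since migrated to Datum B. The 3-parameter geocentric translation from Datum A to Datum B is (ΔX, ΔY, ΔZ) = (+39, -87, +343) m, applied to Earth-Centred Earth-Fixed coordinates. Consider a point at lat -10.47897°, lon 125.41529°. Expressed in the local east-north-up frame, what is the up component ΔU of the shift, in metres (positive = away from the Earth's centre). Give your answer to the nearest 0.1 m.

ΔU = -154.3 m

The local up (radial) axis is (cos φ cos λ, cos φ sin λ, sin φ), giving ΔU = -22.224 − 69.720 − 62.383 = -154.33 m.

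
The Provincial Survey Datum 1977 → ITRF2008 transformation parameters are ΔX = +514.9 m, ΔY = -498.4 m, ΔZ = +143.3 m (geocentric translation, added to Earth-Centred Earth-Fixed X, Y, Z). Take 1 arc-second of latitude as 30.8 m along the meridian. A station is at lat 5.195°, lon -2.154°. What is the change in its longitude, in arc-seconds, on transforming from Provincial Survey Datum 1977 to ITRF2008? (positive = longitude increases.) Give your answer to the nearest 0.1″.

Δλ = -15.6″

sin φ = 0.090546, cos φ = 0.995892, sin λ = -0.037586, cos λ = 0.999293.
East component: ΔE = −sin λ·ΔX + cos λ·ΔY = −(-0.037586)(514.9) + (0.999293)(-498.4) = -478.70 m.
1° of latitude spans 3600 × 30.80 = 110880 m; at latitude φ, 1° of longitude spans that × cos φ = 110424.5 m, so Δλ = -478.70 / 110424.5 × 3600 = -15.606″.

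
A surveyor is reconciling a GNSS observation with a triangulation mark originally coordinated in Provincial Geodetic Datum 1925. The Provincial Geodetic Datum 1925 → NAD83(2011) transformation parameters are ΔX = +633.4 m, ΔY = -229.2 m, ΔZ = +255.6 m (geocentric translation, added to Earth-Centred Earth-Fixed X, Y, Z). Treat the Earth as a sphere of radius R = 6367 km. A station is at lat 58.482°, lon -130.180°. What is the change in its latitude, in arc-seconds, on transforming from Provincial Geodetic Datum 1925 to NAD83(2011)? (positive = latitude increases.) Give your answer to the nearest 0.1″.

sin φ = 0.852476, cos φ = 0.522766, sin λ = -0.764021, cos λ = -0.645191.
North component: ΔN = −sin φ cos λ·ΔX − sin φ sin λ·ΔY + cos φ·ΔZ = −(0.852476)(-0.645191)(633.4) − (0.852476)(-0.764021)(-229.2) + (0.522766)(255.6) = 332.72 m.
1° of latitude spans πR/180 = 111125 m, so Δφ = 332.72 / 111125 × 3600 = 10.779″.

Δφ = 10.8″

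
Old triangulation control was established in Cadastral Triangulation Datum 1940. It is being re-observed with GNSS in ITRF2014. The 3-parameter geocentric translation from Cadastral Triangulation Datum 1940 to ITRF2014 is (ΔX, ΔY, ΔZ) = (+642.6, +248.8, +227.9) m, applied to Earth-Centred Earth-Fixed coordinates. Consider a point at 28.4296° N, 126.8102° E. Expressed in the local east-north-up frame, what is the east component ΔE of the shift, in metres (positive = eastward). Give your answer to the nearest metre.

ΔE = -664 m

At φ = 28.4296°, λ = 126.8102°: sin φ = 0.476079, cos φ = 0.879403, sin λ = 0.800625, cos λ = -0.599166.
ΔE = −sin λ·ΔX + cos λ·ΔY = −(0.800625)·(642.6) + (-0.599166)·(248.8) = -663.55 m.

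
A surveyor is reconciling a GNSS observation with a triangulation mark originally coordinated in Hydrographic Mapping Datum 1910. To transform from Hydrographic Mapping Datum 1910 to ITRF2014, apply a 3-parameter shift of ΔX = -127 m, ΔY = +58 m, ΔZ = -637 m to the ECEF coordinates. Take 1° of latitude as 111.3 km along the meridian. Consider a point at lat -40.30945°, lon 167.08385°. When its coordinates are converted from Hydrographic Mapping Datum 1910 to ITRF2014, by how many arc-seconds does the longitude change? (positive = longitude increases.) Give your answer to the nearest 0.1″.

sin φ = -0.646916, cos φ = 0.762562, sin λ = 0.223525, cos λ = -0.974698.
East component: ΔE = −sin λ·ΔX + cos λ·ΔY = −(0.223525)(-127) + (-0.974698)(58) = -28.14 m.
1° of latitude spans 111300 m; at latitude φ, 1° of longitude spans that × cos φ = 84873.1 m, so Δλ = -28.14 / 84873.1 × 3600 = -1.194″.

Δλ = -1.2″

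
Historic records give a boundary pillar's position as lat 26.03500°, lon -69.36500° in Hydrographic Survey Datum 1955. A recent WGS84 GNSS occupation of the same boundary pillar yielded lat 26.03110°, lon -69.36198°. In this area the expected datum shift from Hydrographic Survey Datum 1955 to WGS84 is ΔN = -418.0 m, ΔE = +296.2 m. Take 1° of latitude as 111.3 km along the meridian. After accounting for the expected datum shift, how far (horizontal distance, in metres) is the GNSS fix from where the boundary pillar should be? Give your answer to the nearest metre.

17 m

Observed coordinate differences: Δφ = -0.00390°, Δλ = +0.00302°.
Converting to metres (1° lat = 111300 m, cos φ = 0.898526): observed ΔN = -434.1 m, observed ΔE = 302.0 m.
Subtracting the expected shift leaves a residual of -434.1 − (-418.0) = -16.1 m north and 302.0 − (296.2) = 5.8 m east.
Residual distance = √((-16.1)² + 5.8²) = 17.1 m.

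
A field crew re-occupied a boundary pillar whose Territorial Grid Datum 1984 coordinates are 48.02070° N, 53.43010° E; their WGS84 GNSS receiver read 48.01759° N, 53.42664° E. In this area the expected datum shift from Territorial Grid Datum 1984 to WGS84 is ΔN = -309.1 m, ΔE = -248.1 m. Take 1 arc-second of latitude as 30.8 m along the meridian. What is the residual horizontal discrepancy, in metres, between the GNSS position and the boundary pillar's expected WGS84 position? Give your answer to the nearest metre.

Observed coordinate differences: Δφ = -0.00311°, Δλ = -0.00346°.
Converting to metres (1° lat = 110880 m, cos φ = 0.668862): observed ΔN = -344.8 m, observed ΔE = -256.6 m.
Subtracting the expected shift leaves a residual of -344.8 − (-309.1) = -35.7 m north and -256.6 − (-248.1) = -8.5 m east.
Residual distance = √((-35.7)² + (-8.5)²) = 36.7 m.

37 m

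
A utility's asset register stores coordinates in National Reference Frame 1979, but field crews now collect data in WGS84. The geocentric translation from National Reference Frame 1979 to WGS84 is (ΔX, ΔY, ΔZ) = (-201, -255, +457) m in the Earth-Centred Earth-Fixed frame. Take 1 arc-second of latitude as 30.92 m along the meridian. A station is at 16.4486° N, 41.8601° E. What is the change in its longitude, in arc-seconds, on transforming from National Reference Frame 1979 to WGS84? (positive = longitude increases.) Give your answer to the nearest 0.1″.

sin φ = 0.283155, cos φ = 0.959074, sin λ = 0.667314, cos λ = 0.744776.
East component: ΔE = −sin λ·ΔX + cos λ·ΔY = −(0.667314)(-201) + (0.744776)(-255) = -55.79 m.
1° of latitude spans 3600 × 30.92 = 111312 m; at latitude φ, 1° of longitude spans that × cos φ = 106756.5 m, so Δλ = -55.79 / 106756.5 × 3600 = -1.881″.

Δλ = -1.9″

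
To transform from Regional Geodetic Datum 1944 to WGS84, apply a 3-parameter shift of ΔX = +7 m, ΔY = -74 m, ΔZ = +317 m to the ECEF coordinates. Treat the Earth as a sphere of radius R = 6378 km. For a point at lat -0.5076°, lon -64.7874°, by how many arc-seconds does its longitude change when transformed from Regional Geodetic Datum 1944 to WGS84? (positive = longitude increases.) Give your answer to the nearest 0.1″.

sin φ = -0.008859, cos φ = 0.999961, sin λ = -0.904733, cos λ = 0.425978.
East component: ΔE = −sin λ·ΔX + cos λ·ΔY = −(-0.904733)(7) + (0.425978)(-74) = -25.19 m.
1° of latitude spans πR/180 = 111317 m; at latitude φ, 1° of longitude spans that × cos φ = 111312.7 m, so Δλ = -25.19 / 111312.7 × 3600 = -0.815″.

Δλ = -0.8″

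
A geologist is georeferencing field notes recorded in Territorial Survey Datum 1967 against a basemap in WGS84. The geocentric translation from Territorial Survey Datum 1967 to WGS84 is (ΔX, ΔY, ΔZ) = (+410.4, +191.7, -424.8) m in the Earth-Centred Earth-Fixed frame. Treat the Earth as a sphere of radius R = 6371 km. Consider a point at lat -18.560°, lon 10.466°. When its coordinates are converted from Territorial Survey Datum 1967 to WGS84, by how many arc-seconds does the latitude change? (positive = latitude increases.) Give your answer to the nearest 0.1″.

sin φ = -0.318298, cos φ = 0.947991, sin λ = 0.181652, cos λ = 0.983363.
North component: ΔN = −sin φ cos λ·ΔX − sin φ sin λ·ΔY + cos φ·ΔZ = −(-0.318298)(0.983363)(410.4) − (-0.318298)(0.181652)(191.7) + (0.947991)(-424.8) = -263.17 m.
1° of latitude spans πR/180 = 111195 m, so Δφ = -263.17 / 111195 × 3600 = -8.520″.

Δφ = -8.5″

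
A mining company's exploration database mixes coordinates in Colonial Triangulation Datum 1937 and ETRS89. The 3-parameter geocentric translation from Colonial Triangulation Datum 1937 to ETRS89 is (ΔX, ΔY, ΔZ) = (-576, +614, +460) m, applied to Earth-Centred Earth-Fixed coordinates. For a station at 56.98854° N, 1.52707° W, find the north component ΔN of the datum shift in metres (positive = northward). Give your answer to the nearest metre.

ΔN = 747 m

At φ = 56.98854°, λ = -1.52707°: sin φ = 0.838562, cos φ = 0.544807, sin λ = -0.026649, cos λ = 0.999645.
ΔN = −sin φ cos λ·ΔX − sin φ sin λ·ΔY + cos φ·ΔZ = −(0.838562)(0.999645)(-576) − (0.838562)(-0.026649)(614) + (0.544807)(460) = 747.17 m.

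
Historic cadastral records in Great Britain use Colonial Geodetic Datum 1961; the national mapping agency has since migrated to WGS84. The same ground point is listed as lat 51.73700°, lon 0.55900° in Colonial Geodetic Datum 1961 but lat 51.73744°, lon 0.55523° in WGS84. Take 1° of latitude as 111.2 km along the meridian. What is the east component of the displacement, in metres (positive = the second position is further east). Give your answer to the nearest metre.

Δφ = 51.73744° − 51.73700° = +0.00044°; Δλ = 0.55523° − 0.55900° = -0.00377°.
ΔN = Δφ × 111200 = 48.9 m; ΔE = Δλ × 111200 × cos(51.73700°) = -0.00377 × 111200 × 0.619272 = -259.6 m.

ΔE = -260 m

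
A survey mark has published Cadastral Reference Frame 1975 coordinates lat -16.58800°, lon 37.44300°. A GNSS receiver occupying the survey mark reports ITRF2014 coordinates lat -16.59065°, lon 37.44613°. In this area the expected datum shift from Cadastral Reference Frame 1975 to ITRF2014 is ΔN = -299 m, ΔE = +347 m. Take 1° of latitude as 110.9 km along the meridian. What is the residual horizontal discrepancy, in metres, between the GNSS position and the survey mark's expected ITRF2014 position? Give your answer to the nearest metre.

15 m

Observed coordinate differences: Δφ = -0.00265°, Δλ = +0.00313°.
Converting to metres (1° lat = 110900 m, cos φ = 0.958382): observed ΔN = -293.9 m, observed ΔE = 332.7 m.
Subtracting the expected shift leaves a residual of -293.9 − (-299) = 5.1 m north and 332.7 − (347) = -14.3 m east.
Residual distance = √(5.1² + (-14.3)²) = 15.2 m.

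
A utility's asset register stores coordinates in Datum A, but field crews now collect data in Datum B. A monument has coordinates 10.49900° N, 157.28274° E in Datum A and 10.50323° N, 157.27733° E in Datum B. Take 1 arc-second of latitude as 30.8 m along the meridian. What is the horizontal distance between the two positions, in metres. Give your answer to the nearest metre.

Δφ = 10.50323° − 10.49900° = +0.00423°; Δλ = 157.27733° − 157.28274° = -0.00541°.
1° of latitude = 3600 × 30.80 = 110880 m.
ΔN = Δφ × 110880 = 469.0 m; ΔE = Δλ × 110880 × cos(10.49900°) = -0.00541 × 110880 × 0.983258 = -589.8 m.
Distance = √(ΔE² + ΔN²) = √((-589.8)² + 469.0²) = 753.6 m.

754 m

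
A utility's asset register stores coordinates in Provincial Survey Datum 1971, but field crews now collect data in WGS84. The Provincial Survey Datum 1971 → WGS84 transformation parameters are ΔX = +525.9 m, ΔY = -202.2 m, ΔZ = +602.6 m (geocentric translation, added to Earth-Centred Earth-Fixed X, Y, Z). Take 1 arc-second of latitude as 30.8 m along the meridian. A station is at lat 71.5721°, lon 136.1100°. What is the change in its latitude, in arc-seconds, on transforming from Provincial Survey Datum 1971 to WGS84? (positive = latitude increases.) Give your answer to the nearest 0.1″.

sin φ = 0.948722, cos φ = 0.316111, sin λ = 0.693276, cos λ = -0.720672.
North component: ΔN = −sin φ cos λ·ΔX − sin φ sin λ·ΔY + cos φ·ΔZ = −(0.948722)(-0.720672)(525.9) − (0.948722)(0.693276)(-202.2) + (0.316111)(602.6) = 683.05 m.
1° of latitude spans 3600 × 30.80 = 110880 m, so Δφ = 683.05 / 110880 × 3600 = 22.177″.

Δφ = 22.2″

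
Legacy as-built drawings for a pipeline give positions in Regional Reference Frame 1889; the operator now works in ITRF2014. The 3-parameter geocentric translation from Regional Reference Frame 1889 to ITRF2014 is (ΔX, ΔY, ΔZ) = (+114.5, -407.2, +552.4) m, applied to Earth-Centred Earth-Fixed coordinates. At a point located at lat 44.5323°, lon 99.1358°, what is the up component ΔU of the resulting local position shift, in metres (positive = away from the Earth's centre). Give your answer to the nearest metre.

ΔU = 88 m

At φ = 44.5323°, λ = 99.1358°: sin φ = 0.701311, cos φ = 0.712855, sin λ = 0.987315, cos λ = -0.158775.
ΔU = cos φ cos λ·ΔX + cos φ sin λ·ΔY + sin φ·ΔZ = (0.712855)(-0.158775)(114.5) + (0.712855)(0.987315)(-407.2) + (0.701311)(552.4) = 87.85 m.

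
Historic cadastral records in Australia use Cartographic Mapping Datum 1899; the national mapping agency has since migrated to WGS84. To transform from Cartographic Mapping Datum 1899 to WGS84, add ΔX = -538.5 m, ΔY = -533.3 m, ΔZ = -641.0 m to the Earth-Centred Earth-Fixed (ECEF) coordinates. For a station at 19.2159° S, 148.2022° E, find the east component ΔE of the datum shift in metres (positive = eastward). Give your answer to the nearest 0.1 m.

The local east axis at (φ, λ) is (−sin λ, cos λ, 0), so ΔE = −sin(148.2022°)·(-538.5) + cos(148.2022°)·(-533.3) = 737.01 m.

ΔE = 737.0 m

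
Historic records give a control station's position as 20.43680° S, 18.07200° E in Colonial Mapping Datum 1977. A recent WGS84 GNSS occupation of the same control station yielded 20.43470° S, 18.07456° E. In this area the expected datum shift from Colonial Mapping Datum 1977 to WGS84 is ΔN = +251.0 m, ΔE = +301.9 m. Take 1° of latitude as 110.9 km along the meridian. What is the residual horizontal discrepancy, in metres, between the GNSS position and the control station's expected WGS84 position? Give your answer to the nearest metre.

Observed coordinate differences: Δφ = +0.00210°, Δλ = +0.00256°.
Converting to metres (1° lat = 110900 m, cos φ = 0.937058): observed ΔN = 232.9 m, observed ΔE = 266.0 m.
Subtracting the expected shift leaves a residual of 232.9 − (251.0) = -18.1 m north and 266.0 − (301.9) = -35.9 m east.
Residual distance = √((-18.1)² + (-35.9)²) = 40.2 m.

40 m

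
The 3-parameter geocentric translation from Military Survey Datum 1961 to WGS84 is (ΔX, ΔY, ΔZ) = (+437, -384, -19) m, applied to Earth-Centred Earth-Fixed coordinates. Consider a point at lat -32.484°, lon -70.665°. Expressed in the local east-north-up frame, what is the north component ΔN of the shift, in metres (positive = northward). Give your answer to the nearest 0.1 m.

ΔN = 256.3 m

The local north axis is (−sin φ cos λ, −sin φ sin λ, cos φ), giving ΔN = 77.706 + 194.601 − 16.027 = 256.28 m.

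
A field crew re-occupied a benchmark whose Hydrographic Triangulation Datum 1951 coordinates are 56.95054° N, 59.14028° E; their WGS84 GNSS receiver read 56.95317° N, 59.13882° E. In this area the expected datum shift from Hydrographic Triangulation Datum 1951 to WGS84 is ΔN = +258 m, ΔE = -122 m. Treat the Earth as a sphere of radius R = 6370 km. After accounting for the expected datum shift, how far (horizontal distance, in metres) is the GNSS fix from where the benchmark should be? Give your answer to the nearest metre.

Observed coordinate differences: Δφ = +0.00263°, Δλ = -0.00146°.
Converting to metres (1° lat = 111177 m, cos φ = 0.545363): observed ΔN = 292.4 m, observed ΔE = -88.5 m.
Subtracting the expected shift leaves a residual of 292.4 − (258) = 34.4 m north and -88.5 − (-122) = 33.5 m east.
Residual distance = √(34.4² + 33.5²) = 48.0 m.

48 m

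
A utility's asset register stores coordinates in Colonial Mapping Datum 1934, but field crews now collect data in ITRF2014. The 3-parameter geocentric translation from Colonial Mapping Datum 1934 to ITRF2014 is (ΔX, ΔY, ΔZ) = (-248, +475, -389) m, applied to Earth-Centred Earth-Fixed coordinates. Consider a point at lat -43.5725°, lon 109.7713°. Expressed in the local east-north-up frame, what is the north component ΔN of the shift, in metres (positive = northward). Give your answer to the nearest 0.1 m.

ΔN = 84.1 m

The local north axis is (−sin φ cos λ, −sin φ sin λ, cos φ), giving ΔN = 57.823 + 308.104 − 281.832 = 84.10 m.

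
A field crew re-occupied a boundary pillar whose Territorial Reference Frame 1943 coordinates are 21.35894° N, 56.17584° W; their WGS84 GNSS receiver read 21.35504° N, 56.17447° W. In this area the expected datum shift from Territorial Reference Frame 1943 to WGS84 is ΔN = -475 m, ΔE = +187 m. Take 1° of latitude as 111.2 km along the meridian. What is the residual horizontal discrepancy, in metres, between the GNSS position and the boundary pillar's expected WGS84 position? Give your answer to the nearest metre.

Observed coordinate differences: Δφ = -0.00390°, Δλ = +0.00137°.
Converting to metres (1° lat = 111200 m, cos φ = 0.931317): observed ΔN = -433.7 m, observed ΔE = 141.9 m.
Subtracting the expected shift leaves a residual of -433.7 − (-475) = 41.3 m north and 141.9 − (187) = -45.1 m east.
Residual distance = √(41.3² + (-45.1)²) = 61.2 m.

61 m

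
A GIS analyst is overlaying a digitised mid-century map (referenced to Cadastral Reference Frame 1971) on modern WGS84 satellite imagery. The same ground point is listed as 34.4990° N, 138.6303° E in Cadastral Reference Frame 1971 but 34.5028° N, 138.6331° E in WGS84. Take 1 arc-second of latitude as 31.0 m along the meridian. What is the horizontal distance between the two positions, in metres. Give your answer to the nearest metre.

496 m

Δφ = 34.5028° − 34.4990° = +0.0038°; Δλ = 138.6331° − 138.6303° = +0.0028°.
1° of latitude = 3600 × 31.00 = 111600 m.
ΔN = Δφ × 111600 = 424.1 m; ΔE = Δλ × 111600 × cos(34.4990°) = +0.0028 × 111600 × 0.824136 = 257.5 m.
Distance = √(ΔE² + ΔN²) = √(257.5² + 424.1²) = 496.1 m.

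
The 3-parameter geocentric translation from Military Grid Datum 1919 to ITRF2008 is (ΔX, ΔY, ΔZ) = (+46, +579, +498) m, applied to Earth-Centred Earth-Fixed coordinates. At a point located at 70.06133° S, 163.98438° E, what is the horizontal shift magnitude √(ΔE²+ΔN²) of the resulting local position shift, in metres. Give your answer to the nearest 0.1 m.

633.7 m

The local east axis at (φ, λ) is (−sin λ, cos λ, 0), so ΔE = −sin(163.98438°)·46 + cos(163.98438°)·579 = -569.22 m.
The local north axis is (−sin φ cos λ, −sin φ sin λ, cos φ), giving ΔN = -41.564 + 150.170 + 169.825 = 278.43 m.
Horizontal magnitude = √(ΔE² + ΔN²) = √((-569.22)² + 278.43²) = 633.67 m.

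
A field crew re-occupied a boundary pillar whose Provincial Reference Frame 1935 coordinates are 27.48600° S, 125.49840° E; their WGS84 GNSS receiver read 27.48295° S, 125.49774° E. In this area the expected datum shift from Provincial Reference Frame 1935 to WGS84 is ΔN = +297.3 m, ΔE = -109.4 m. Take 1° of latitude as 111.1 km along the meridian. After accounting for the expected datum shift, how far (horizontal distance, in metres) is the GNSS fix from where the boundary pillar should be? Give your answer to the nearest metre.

Observed coordinate differences: Δφ = +0.00305°, Δλ = -0.00066°.
Converting to metres (1° lat = 111100 m, cos φ = 0.887124): observed ΔN = 338.9 m, observed ΔE = -65.0 m.
Subtracting the expected shift leaves a residual of 338.9 − (297.3) = 41.6 m north and -65.0 − (-109.4) = 44.4 m east.
Residual distance = √(41.6² + 44.4²) = 60.8 m.

61 m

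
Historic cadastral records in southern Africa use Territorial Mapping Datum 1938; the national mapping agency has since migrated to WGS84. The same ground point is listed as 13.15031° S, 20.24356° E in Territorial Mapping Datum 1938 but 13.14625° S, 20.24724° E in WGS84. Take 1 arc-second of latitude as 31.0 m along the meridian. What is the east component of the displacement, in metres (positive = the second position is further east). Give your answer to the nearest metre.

ΔE = 400 m

Δφ = -13.14625° − -13.15031° = +0.00406°; Δλ = 20.24724° − 20.24356° = +0.00368°.
1° of latitude = 3600 × 31.00 = 111600 m.
ΔN = Δφ × 111600 = 453.1 m; ΔE = Δλ × 111600 × cos(-13.15031°) = +0.00368 × 111600 × 0.973777 = 399.9 m.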